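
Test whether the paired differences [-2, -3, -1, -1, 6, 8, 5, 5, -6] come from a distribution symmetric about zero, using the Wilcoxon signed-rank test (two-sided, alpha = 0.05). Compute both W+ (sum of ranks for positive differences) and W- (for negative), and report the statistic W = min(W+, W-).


Step 1: Drop any zero differences (none here) and take |d_i|.
|d| = [2, 3, 1, 1, 6, 8, 5, 5, 6]
Step 2: Midrank |d_i| (ties get averaged ranks).
ranks: |2|->3, |3|->4, |1|->1.5, |1|->1.5, |6|->7.5, |8|->9, |5|->5.5, |5|->5.5, |6|->7.5
Step 3: Attach original signs; sum ranks with positive sign and with negative sign.
W+ = 7.5 + 9 + 5.5 + 5.5 = 27.5
W- = 3 + 4 + 1.5 + 1.5 + 7.5 = 17.5
(Check: W+ + W- = 45 should equal n(n+1)/2 = 45.)
Step 4: Test statistic W = min(W+, W-) = 17.5.
Step 5: Ties in |d|, so use the tie-corrected normal approximation.
        E[W] = n(n+1)/4 = 9*10/4 = 22.5.
        Tie groups: |d|=1 (t=2), |d|=5 (t=2), |d|=6 (t=2); sum(t^3 - t) = 18.
        Var[W] = n(n+1)(2n+1)/24 - sum(t^3-t)/48 = 1710/24 - 18/48 = 70.875.
        z = (W - E[W]) / sqrt(Var[W]) = (17.5 - 22.5) / 8.4187 = -0.5939.
        Two-sided p = 2*Phi(z) = 0.552570.
Step 6: alpha = 0.05. fail to reject H0.

W+ = 27.5, W- = 17.5, W = min = 17.5, p = 0.552570, fail to reject H0.


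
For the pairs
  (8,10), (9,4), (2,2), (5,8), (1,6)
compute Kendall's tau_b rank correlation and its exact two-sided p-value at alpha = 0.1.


Step 1: Enumerate the 10 unordered pairs (i,j) with i<j and classify each by sign(x_j-x_i) * sign(y_j-y_i).
  (1,2):dx=+1,dy=-6->D; (1,3):dx=-6,dy=-8->C; (1,4):dx=-3,dy=-2->C; (1,5):dx=-7,dy=-4->C
  (2,3):dx=-7,dy=-2->C; (2,4):dx=-4,dy=+4->D; (2,5):dx=-8,dy=+2->D; (3,4):dx=+3,dy=+6->C
  (3,5):dx=-1,dy=+4->D; (4,5):dx=-4,dy=-2->C
Step 2: C = 6, D = 4, total pairs = 10.
Step 3: tau = (C - D)/(n(n-1)/2) = (6 - 4)/10 = 0.200000.
Step 4: Exact two-sided p-value (enumerate n! = 120 permutations of y under H0): p = 0.816667.
Step 5: alpha = 0.1. fail to reject H0.

tau_b = 0.2000 (C=6, D=4), p = 0.816667, fail to reject H0.


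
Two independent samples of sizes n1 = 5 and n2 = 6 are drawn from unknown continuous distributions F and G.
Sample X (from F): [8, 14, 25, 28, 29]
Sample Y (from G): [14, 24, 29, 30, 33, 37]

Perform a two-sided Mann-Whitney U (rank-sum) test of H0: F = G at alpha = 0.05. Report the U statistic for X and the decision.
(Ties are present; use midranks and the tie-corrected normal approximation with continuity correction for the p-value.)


Step 1: Combine and sort all 11 observations; assign midranks.
sorted (value, group): (8,X), (14,X), (14,Y), (24,Y), (25,X), (28,X), (29,X), (29,Y), (30,Y), (33,Y), (37,Y)
ranks: 8->1, 14->2.5, 14->2.5, 24->4, 25->5, 28->6, 29->7.5, 29->7.5, 30->9, 33->10, 37->11
Step 2: Rank sum for X: R1 = 1 + 2.5 + 5 + 6 + 7.5 = 22.
Step 3: U_X = R1 - n1(n1+1)/2 = 22 - 5*6/2 = 22 - 15 = 7.
       U_Y = n1*n2 - U_X = 30 - 7 = 23.
Step 4: Ties are present, so use the tie-corrected normal approximation (with continuity correction) for the p-value.
Step 5: p-value = 0.168954; compare to alpha = 0.05. fail to reject H0.

U_X = 7, p = 0.168954, fail to reject H0 at alpha = 0.05.


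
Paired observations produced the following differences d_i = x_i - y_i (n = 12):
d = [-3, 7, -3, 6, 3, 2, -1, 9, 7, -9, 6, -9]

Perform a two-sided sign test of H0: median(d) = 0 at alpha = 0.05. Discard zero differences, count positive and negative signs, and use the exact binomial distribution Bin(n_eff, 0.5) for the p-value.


Step 1: Discard zero differences. Original n = 12; n_eff = number of nonzero differences = 12.
Nonzero differences (with sign): -3, +7, -3, +6, +3, +2, -1, +9, +7, -9, +6, -9
Step 2: Count signs: positive = 7, negative = 5.
Step 3: Under H0: P(positive) = 0.5, so the number of positives S ~ Bin(12, 0.5).
Step 4: Two-sided exact p-value = sum of Bin(12,0.5) probabilities at or below the observed probability = 0.774414.
Step 5: alpha = 0.05. fail to reject H0.

n_eff = 12, pos = 7, neg = 5, p = 0.774414, fail to reject H0.


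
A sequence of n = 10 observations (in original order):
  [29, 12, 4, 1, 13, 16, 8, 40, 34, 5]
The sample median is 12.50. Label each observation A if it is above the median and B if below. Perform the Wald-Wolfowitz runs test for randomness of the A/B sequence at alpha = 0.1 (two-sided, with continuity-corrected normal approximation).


Step 1: Compute median = 12.50; label A = above, B = below.
Labels in order: ABBBAABAAB  (n_A = 5, n_B = 5)
Step 2: Count runs R = 6.
Step 3: Under H0 (random ordering), E[R] = 2*n_A*n_B/(n_A+n_B) + 1 = 2*5*5/10 + 1 = 6.0000.
        Var[R] = 2*n_A*n_B*(2*n_A*n_B - n_A - n_B) / ((n_A+n_B)^2 * (n_A+n_B-1)) = 2000/900 = 2.2222.
        SD[R] = 1.4907.
Step 4: R = E[R], so z = 0 with no continuity correction.
Step 5: Two-sided p-value via normal approximation = 2*(1 - Phi(|z|)) = 1.000000.
Step 6: alpha = 0.1. fail to reject H0.

R = 6, z = 0.0000, p = 1.000000, fail to reject H0.


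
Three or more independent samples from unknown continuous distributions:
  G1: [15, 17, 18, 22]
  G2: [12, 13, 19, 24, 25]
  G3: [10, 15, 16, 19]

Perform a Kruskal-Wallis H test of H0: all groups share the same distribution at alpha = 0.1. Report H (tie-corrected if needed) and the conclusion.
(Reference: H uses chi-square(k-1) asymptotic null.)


Step 1: Combine all N = 13 observations and assign midranks.
sorted (value, group, rank): (10,G3,1), (12,G2,2), (13,G2,3), (15,G1,4.5), (15,G3,4.5), (16,G3,6), (17,G1,7), (18,G1,8), (19,G2,9.5), (19,G3,9.5), (22,G1,11), (24,G2,12), (25,G2,13)
Step 2: Sum ranks within each group.
R_1 = 30.5 (n_1 = 4)
R_2 = 39.5 (n_2 = 5)
R_3 = 21 (n_3 = 4)
Step 3: H = 12/(N(N+1)) * sum(R_i^2/n_i) - 3(N+1)
     = 12/(13*14) * (30.5^2/4 + 39.5^2/5 + 21^2/4) - 3*14
     = 0.065934 * 654.862 - 42
     = 1.177747.
Step 4: Ties present; correction factor C = 1 - 12/(13^3 - 13) = 0.994505. Corrected H = 1.177747 / 0.994505 = 1.184254.
Step 5: Under H0, H ~ chi^2(2); p-value = 0.553149.
Step 6: alpha = 0.1. fail to reject H0.

H = 1.1843, df = 2, p = 0.553149, fail to reject H0.


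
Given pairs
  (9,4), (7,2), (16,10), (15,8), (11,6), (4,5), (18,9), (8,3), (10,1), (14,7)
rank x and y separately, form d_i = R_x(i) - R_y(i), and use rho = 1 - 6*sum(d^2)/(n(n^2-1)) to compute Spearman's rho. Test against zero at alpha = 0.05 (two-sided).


Step 1: Rank x and y separately (midranks; no ties here).
rank(x): 9->4, 7->2, 16->9, 15->8, 11->6, 4->1, 18->10, 8->3, 10->5, 14->7
rank(y): 4->4, 2->2, 10->10, 8->8, 6->6, 5->5, 9->9, 3->3, 1->1, 7->7
Step 2: d_i = R_x(i) - R_y(i); compute d_i^2.
  (4-4)^2=0, (2-2)^2=0, (9-10)^2=1, (8-8)^2=0, (6-6)^2=0, (1-5)^2=16, (10-9)^2=1, (3-3)^2=0, (5-1)^2=16, (7-7)^2=0
sum(d^2) = 34.
Step 3: rho = 1 - 6*34 / (10*(10^2 - 1)) = 1 - 204/990 = 0.793939.
Step 4: Under H0, t = rho * sqrt((n-2)/(1-rho^2)) = 3.6934 ~ t(8).
Step 5: Two-sided p-value from the t-distribution with 8 df = 0.006100.
Step 6: alpha = 0.05. reject H0.

rho = 0.7939, p = 0.006100, reject H0 at alpha = 0.05.


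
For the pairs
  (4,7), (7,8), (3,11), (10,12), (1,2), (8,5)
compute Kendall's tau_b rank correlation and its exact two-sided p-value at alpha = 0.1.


Step 1: Enumerate the 15 unordered pairs (i,j) with i<j and classify each by sign(x_j-x_i) * sign(y_j-y_i).
  (1,2):dx=+3,dy=+1->C; (1,3):dx=-1,dy=+4->D; (1,4):dx=+6,dy=+5->C; (1,5):dx=-3,dy=-5->C
  (1,6):dx=+4,dy=-2->D; (2,3):dx=-4,dy=+3->D; (2,4):dx=+3,dy=+4->C; (2,5):dx=-6,dy=-6->C
  (2,6):dx=+1,dy=-3->D; (3,4):dx=+7,dy=+1->C; (3,5):dx=-2,dy=-9->C; (3,6):dx=+5,dy=-6->D
  (4,5):dx=-9,dy=-10->C; (4,6):dx=-2,dy=-7->C; (5,6):dx=+7,dy=+3->C
Step 2: C = 10, D = 5, total pairs = 15.
Step 3: tau = (C - D)/(n(n-1)/2) = (10 - 5)/15 = 0.333333.
Step 4: Exact two-sided p-value (enumerate n! = 720 permutations of y under H0): p = 0.469444.
Step 5: alpha = 0.1. fail to reject H0.

tau_b = 0.3333 (C=10, D=5), p = 0.469444, fail to reject H0.


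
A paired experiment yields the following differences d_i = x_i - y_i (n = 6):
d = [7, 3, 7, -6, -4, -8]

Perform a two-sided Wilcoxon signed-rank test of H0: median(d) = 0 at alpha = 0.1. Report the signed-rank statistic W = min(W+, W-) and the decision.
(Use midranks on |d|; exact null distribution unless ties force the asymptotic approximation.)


Step 1: Drop any zero differences (none here) and take |d_i|.
|d| = [7, 3, 7, 6, 4, 8]
Step 2: Midrank |d_i| (ties get averaged ranks).
ranks: |7|->4.5, |3|->1, |7|->4.5, |6|->3, |4|->2, |8|->6
Step 3: Attach original signs; sum ranks with positive sign and with negative sign.
W+ = 4.5 + 1 + 4.5 = 10
W- = 3 + 2 + 6 = 11
(Check: W+ + W- = 21 should equal n(n+1)/2 = 21.)
Step 4: Test statistic W = min(W+, W-) = 10.
Step 5: Ties in |d|, so use the tie-corrected normal approximation.
        E[W] = n(n+1)/4 = 6*7/4 = 10.5.
        Tie groups: |d|=7 (t=2); sum(t^3 - t) = 6.
        Var[W] = n(n+1)(2n+1)/24 - sum(t^3-t)/48 = 546/24 - 6/48 = 22.625.
        z = (W - E[W]) / sqrt(Var[W]) = (10 - 10.5) / 4.7566 = -0.1051.
        Two-sided p = 2*Phi(z) = 0.916282.
Step 6: alpha = 0.1. fail to reject H0.

W+ = 10, W- = 11, W = min = 10, p = 0.916282, fail to reject H0.


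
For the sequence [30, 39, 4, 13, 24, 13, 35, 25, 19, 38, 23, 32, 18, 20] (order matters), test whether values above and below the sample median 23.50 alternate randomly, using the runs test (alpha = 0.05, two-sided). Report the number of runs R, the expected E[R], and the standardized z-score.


Step 1: Compute median = 23.50; label A = above, B = below.
Labels in order: AABBABAABABABB  (n_A = 7, n_B = 7)
Step 2: Count runs R = 10.
Step 3: Under H0 (random ordering), E[R] = 2*n_A*n_B/(n_A+n_B) + 1 = 2*7*7/14 + 1 = 8.0000.
        Var[R] = 2*n_A*n_B*(2*n_A*n_B - n_A - n_B) / ((n_A+n_B)^2 * (n_A+n_B-1)) = 8232/2548 = 3.2308.
        SD[R] = 1.7974.
Step 4: Continuity-corrected z = (R - 0.5 - E[R]) / SD[R] = (10 - 0.5 - 8.0000) / 1.7974 = 0.8345.
Step 5: Two-sided p-value via normal approximation = 2*(1 - Phi(|z|)) = 0.403986.
Step 6: alpha = 0.05. fail to reject H0.

R = 10, z = 0.8345, p = 0.403986, fail to reject H0.


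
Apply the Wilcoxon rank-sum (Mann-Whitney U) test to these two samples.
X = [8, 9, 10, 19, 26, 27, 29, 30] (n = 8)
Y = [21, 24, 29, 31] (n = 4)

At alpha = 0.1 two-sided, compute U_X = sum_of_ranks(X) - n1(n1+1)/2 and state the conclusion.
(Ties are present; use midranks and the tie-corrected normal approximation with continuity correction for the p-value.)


Step 1: Combine and sort all 12 observations; assign midranks.
sorted (value, group): (8,X), (9,X), (10,X), (19,X), (21,Y), (24,Y), (26,X), (27,X), (29,X), (29,Y), (30,X), (31,Y)
ranks: 8->1, 9->2, 10->3, 19->4, 21->5, 24->6, 26->7, 27->8, 29->9.5, 29->9.5, 30->11, 31->12
Step 2: Rank sum for X: R1 = 1 + 2 + 3 + 4 + 7 + 8 + 9.5 + 11 = 45.5.
Step 3: U_X = R1 - n1(n1+1)/2 = 45.5 - 8*9/2 = 45.5 - 36 = 9.5.
       U_Y = n1*n2 - U_X = 32 - 9.5 = 22.5.
Step 4: Ties are present, so use the tie-corrected normal approximation (with continuity correction) for the p-value.
Step 5: p-value = 0.307332; compare to alpha = 0.1. fail to reject H0.

U_X = 9.5, p = 0.307332, fail to reject H0 at alpha = 0.1.


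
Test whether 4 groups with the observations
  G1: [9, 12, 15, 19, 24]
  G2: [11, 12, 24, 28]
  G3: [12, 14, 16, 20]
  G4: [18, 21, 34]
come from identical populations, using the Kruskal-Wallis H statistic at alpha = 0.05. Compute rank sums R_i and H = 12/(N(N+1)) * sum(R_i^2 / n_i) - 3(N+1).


Step 1: Combine all N = 16 observations and assign midranks.
sorted (value, group, rank): (9,G1,1), (11,G2,2), (12,G1,4), (12,G2,4), (12,G3,4), (14,G3,6), (15,G1,7), (16,G3,8), (18,G4,9), (19,G1,10), (20,G3,11), (21,G4,12), (24,G1,13.5), (24,G2,13.5), (28,G2,15), (34,G4,16)
Step 2: Sum ranks within each group.
R_1 = 35.5 (n_1 = 5)
R_2 = 34.5 (n_2 = 4)
R_3 = 29 (n_3 = 4)
R_4 = 37 (n_4 = 3)
Step 3: H = 12/(N(N+1)) * sum(R_i^2/n_i) - 3(N+1)
     = 12/(16*17) * (35.5^2/5 + 34.5^2/4 + 29^2/4 + 37^2/3) - 3*17
     = 0.044118 * 1216.2 - 51
     = 2.655699.
Step 4: Ties present; correction factor C = 1 - 30/(16^3 - 16) = 0.992647. Corrected H = 2.655699 / 0.992647 = 2.675370.
Step 5: Under H0, H ~ chi^2(3); p-value = 0.444429.
Step 6: alpha = 0.05. fail to reject H0.

H = 2.6754, df = 3, p = 0.444429, fail to reject H0.


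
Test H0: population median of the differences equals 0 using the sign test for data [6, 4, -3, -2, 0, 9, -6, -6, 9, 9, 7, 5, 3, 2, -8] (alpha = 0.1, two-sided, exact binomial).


Step 1: Discard zero differences. Original n = 15; n_eff = number of nonzero differences = 14.
Nonzero differences (with sign): +6, +4, -3, -2, +9, -6, -6, +9, +9, +7, +5, +3, +2, -8
Step 2: Count signs: positive = 9, negative = 5.
Step 3: Under H0: P(positive) = 0.5, so the number of positives S ~ Bin(14, 0.5).
Step 4: Two-sided exact p-value = sum of Bin(14,0.5) probabilities at or below the observed probability = 0.423950.
Step 5: alpha = 0.1. fail to reject H0.

n_eff = 14, pos = 9, neg = 5, p = 0.423950, fail to reject H0.


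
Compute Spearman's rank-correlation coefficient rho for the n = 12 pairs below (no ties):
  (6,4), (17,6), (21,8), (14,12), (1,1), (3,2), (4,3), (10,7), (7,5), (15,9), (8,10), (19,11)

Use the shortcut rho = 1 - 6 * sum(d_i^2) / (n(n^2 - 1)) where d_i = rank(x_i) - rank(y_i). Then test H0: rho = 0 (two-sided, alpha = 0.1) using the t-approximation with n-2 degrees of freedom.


Step 1: Rank x and y separately (midranks; no ties here).
rank(x): 6->4, 17->10, 21->12, 14->8, 1->1, 3->2, 4->3, 10->7, 7->5, 15->9, 8->6, 19->11
rank(y): 4->4, 6->6, 8->8, 12->12, 1->1, 2->2, 3->3, 7->7, 5->5, 9->9, 10->10, 11->11
Step 2: d_i = R_x(i) - R_y(i); compute d_i^2.
  (4-4)^2=0, (10-6)^2=16, (12-8)^2=16, (8-12)^2=16, (1-1)^2=0, (2-2)^2=0, (3-3)^2=0, (7-7)^2=0, (5-5)^2=0, (9-9)^2=0, (6-10)^2=16, (11-11)^2=0
sum(d^2) = 64.
Step 3: rho = 1 - 6*64 / (12*(12^2 - 1)) = 1 - 384/1716 = 0.776224.
Step 4: Under H0, t = rho * sqrt((n-2)/(1-rho^2)) = 3.8934 ~ t(10).
Step 5: Two-sided p-value from the t-distribution with 10 df = 0.002993.
Step 6: alpha = 0.1. reject H0.

rho = 0.7762, p = 0.002993, reject H0 at alpha = 0.1.


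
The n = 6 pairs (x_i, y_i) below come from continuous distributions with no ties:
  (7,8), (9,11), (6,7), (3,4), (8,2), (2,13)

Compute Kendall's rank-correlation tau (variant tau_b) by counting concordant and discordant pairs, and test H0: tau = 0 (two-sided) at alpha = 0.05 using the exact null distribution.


Step 1: Enumerate the 15 unordered pairs (i,j) with i<j and classify each by sign(x_j-x_i) * sign(y_j-y_i).
  (1,2):dx=+2,dy=+3->C; (1,3):dx=-1,dy=-1->C; (1,4):dx=-4,dy=-4->C; (1,5):dx=+1,dy=-6->D
  (1,6):dx=-5,dy=+5->D; (2,3):dx=-3,dy=-4->C; (2,4):dx=-6,dy=-7->C; (2,5):dx=-1,dy=-9->C
  (2,6):dx=-7,dy=+2->D; (3,4):dx=-3,dy=-3->C; (3,5):dx=+2,dy=-5->D; (3,6):dx=-4,dy=+6->D
  (4,5):dx=+5,dy=-2->D; (4,6):dx=-1,dy=+9->D; (5,6):dx=-6,dy=+11->D
Step 2: C = 7, D = 8, total pairs = 15.
Step 3: tau = (C - D)/(n(n-1)/2) = (7 - 8)/15 = -0.066667.
Step 4: Exact two-sided p-value (enumerate n! = 720 permutations of y under H0): p = 1.000000.
Step 5: alpha = 0.05. fail to reject H0.

tau_b = -0.0667 (C=7, D=8), p = 1.000000, fail to reject H0.


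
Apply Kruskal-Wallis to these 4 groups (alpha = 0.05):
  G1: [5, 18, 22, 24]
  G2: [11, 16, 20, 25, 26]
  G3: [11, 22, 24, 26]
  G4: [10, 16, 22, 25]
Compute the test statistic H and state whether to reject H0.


Step 1: Combine all N = 17 observations and assign midranks.
sorted (value, group, rank): (5,G1,1), (10,G4,2), (11,G2,3.5), (11,G3,3.5), (16,G2,5.5), (16,G4,5.5), (18,G1,7), (20,G2,8), (22,G1,10), (22,G3,10), (22,G4,10), (24,G1,12.5), (24,G3,12.5), (25,G2,14.5), (25,G4,14.5), (26,G2,16.5), (26,G3,16.5)
Step 2: Sum ranks within each group.
R_1 = 30.5 (n_1 = 4)
R_2 = 48 (n_2 = 5)
R_3 = 42.5 (n_3 = 4)
R_4 = 32 (n_4 = 4)
Step 3: H = 12/(N(N+1)) * sum(R_i^2/n_i) - 3(N+1)
     = 12/(17*18) * (30.5^2/4 + 48^2/5 + 42.5^2/4 + 32^2/4) - 3*18
     = 0.039216 * 1400.92 - 54
     = 0.938235.
Step 4: Ties present; correction factor C = 1 - 54/(17^3 - 17) = 0.988971. Corrected H = 0.938235 / 0.988971 = 0.948699.
Step 5: Under H0, H ~ chi^2(3); p-value = 0.813663.
Step 6: alpha = 0.05. fail to reject H0.

H = 0.9487, df = 3, p = 0.813663, fail to reject H0.


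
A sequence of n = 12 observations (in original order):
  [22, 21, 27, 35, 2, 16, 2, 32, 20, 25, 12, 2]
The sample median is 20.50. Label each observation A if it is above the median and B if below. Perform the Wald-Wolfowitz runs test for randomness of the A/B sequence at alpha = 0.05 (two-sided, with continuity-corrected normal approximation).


Step 1: Compute median = 20.50; label A = above, B = below.
Labels in order: AAAABBBABABB  (n_A = 6, n_B = 6)
Step 2: Count runs R = 6.
Step 3: Under H0 (random ordering), E[R] = 2*n_A*n_B/(n_A+n_B) + 1 = 2*6*6/12 + 1 = 7.0000.
        Var[R] = 2*n_A*n_B*(2*n_A*n_B - n_A - n_B) / ((n_A+n_B)^2 * (n_A+n_B-1)) = 4320/1584 = 2.7273.
        SD[R] = 1.6514.
Step 4: Continuity-corrected z = (R + 0.5 - E[R]) / SD[R] = (6 + 0.5 - 7.0000) / 1.6514 = -0.3028.
Step 5: Two-sided p-value via normal approximation = 2*(1 - Phi(|z|)) = 0.762069.
Step 6: alpha = 0.05. fail to reject H0.

R = 6, z = -0.3028, p = 0.762069, fail to reject H0.


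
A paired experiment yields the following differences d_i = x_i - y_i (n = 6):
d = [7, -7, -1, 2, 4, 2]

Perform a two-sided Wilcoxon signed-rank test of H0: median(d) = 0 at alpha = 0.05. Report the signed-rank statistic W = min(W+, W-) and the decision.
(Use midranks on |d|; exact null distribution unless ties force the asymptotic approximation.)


Step 1: Drop any zero differences (none here) and take |d_i|.
|d| = [7, 7, 1, 2, 4, 2]
Step 2: Midrank |d_i| (ties get averaged ranks).
ranks: |7|->5.5, |7|->5.5, |1|->1, |2|->2.5, |4|->4, |2|->2.5
Step 3: Attach original signs; sum ranks with positive sign and with negative sign.
W+ = 5.5 + 2.5 + 4 + 2.5 = 14.5
W- = 5.5 + 1 = 6.5
(Check: W+ + W- = 21 should equal n(n+1)/2 = 21.)
Step 4: Test statistic W = min(W+, W-) = 6.5.
Step 5: Ties in |d|, so use the tie-corrected normal approximation.
        E[W] = n(n+1)/4 = 6*7/4 = 10.5.
        Tie groups: |d|=2 (t=2), |d|=7 (t=2); sum(t^3 - t) = 12.
        Var[W] = n(n+1)(2n+1)/24 - sum(t^3-t)/48 = 546/24 - 12/48 = 22.5.
        z = (W - E[W]) / sqrt(Var[W]) = (6.5 - 10.5) / 4.7434 = -0.8433.
        Two-sided p = 2*Phi(z) = 0.399075.
Step 6: alpha = 0.05. fail to reject H0.

W+ = 14.5, W- = 6.5, W = min = 6.5, p = 0.399075, fail to reject H0.


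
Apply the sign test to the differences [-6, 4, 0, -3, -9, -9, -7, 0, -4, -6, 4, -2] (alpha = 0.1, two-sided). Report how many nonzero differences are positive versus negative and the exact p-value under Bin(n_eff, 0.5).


Step 1: Discard zero differences. Original n = 12; n_eff = number of nonzero differences = 10.
Nonzero differences (with sign): -6, +4, -3, -9, -9, -7, -4, -6, +4, -2
Step 2: Count signs: positive = 2, negative = 8.
Step 3: Under H0: P(positive) = 0.5, so the number of positives S ~ Bin(10, 0.5).
Step 4: Two-sided exact p-value = sum of Bin(10,0.5) probabilities at or below the observed probability = 0.109375.
Step 5: alpha = 0.1. fail to reject H0.

n_eff = 10, pos = 2, neg = 8, p = 0.109375, fail to reject H0.


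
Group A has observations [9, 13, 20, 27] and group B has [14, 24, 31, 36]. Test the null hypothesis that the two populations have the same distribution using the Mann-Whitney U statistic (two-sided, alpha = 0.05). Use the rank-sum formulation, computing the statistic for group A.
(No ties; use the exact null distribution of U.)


Step 1: Combine and sort all 8 observations; assign midranks.
sorted (value, group): (9,X), (13,X), (14,Y), (20,X), (24,Y), (27,X), (31,Y), (36,Y)
ranks: 9->1, 13->2, 14->3, 20->4, 24->5, 27->6, 31->7, 36->8
Step 2: Rank sum for X: R1 = 1 + 2 + 4 + 6 = 13.
Step 3: U_X = R1 - n1(n1+1)/2 = 13 - 4*5/2 = 13 - 10 = 3.
       U_Y = n1*n2 - U_X = 16 - 3 = 13.
Step 4: No ties, so the exact null distribution of U (based on enumerating the C(8,4) = 70 equally likely rank assignments) gives the two-sided p-value.
Step 5: p-value = 0.200000; compare to alpha = 0.05. fail to reject H0.

U_X = 3, p = 0.200000, fail to reject H0 at alpha = 0.05.


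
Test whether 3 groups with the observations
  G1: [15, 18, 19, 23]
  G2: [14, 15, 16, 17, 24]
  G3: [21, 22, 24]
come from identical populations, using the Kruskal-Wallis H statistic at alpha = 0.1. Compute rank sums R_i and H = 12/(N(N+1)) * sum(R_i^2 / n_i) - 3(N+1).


Step 1: Combine all N = 12 observations and assign midranks.
sorted (value, group, rank): (14,G2,1), (15,G1,2.5), (15,G2,2.5), (16,G2,4), (17,G2,5), (18,G1,6), (19,G1,7), (21,G3,8), (22,G3,9), (23,G1,10), (24,G2,11.5), (24,G3,11.5)
Step 2: Sum ranks within each group.
R_1 = 25.5 (n_1 = 4)
R_2 = 24 (n_2 = 5)
R_3 = 28.5 (n_3 = 3)
Step 3: H = 12/(N(N+1)) * sum(R_i^2/n_i) - 3(N+1)
     = 12/(12*13) * (25.5^2/4 + 24^2/5 + 28.5^2/3) - 3*13
     = 0.076923 * 548.513 - 39
     = 3.193269.
Step 4: Ties present; correction factor C = 1 - 12/(12^3 - 12) = 0.993007. Corrected H = 3.193269 / 0.993007 = 3.215757.
Step 5: Under H0, H ~ chi^2(2); p-value = 0.200312.
Step 6: alpha = 0.1. fail to reject H0.

H = 3.2158, df = 2, p = 0.200312, fail to reject H0.


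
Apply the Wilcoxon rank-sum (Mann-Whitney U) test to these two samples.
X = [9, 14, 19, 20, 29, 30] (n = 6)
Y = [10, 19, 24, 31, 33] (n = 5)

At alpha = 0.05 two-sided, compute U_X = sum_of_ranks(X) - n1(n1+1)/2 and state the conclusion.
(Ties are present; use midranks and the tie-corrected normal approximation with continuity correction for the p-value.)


Step 1: Combine and sort all 11 observations; assign midranks.
sorted (value, group): (9,X), (10,Y), (14,X), (19,X), (19,Y), (20,X), (24,Y), (29,X), (30,X), (31,Y), (33,Y)
ranks: 9->1, 10->2, 14->3, 19->4.5, 19->4.5, 20->6, 24->7, 29->8, 30->9, 31->10, 33->11
Step 2: Rank sum for X: R1 = 1 + 3 + 4.5 + 6 + 8 + 9 = 31.5.
Step 3: U_X = R1 - n1(n1+1)/2 = 31.5 - 6*7/2 = 31.5 - 21 = 10.5.
       U_Y = n1*n2 - U_X = 30 - 10.5 = 19.5.
Step 4: Ties are present, so use the tie-corrected normal approximation (with continuity correction) for the p-value.
Step 5: p-value = 0.464192; compare to alpha = 0.05. fail to reject H0.

U_X = 10.5, p = 0.464192, fail to reject H0 at alpha = 0.05.


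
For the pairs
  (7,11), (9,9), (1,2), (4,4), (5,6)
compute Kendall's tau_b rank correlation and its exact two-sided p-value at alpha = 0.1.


Step 1: Enumerate the 10 unordered pairs (i,j) with i<j and classify each by sign(x_j-x_i) * sign(y_j-y_i).
  (1,2):dx=+2,dy=-2->D; (1,3):dx=-6,dy=-9->C; (1,4):dx=-3,dy=-7->C; (1,5):dx=-2,dy=-5->C
  (2,3):dx=-8,dy=-7->C; (2,4):dx=-5,dy=-5->C; (2,5):dx=-4,dy=-3->C; (3,4):dx=+3,dy=+2->C
  (3,5):dx=+4,dy=+4->C; (4,5):dx=+1,dy=+2->C
Step 2: C = 9, D = 1, total pairs = 10.
Step 3: tau = (C - D)/(n(n-1)/2) = (9 - 1)/10 = 0.800000.
Step 4: Exact two-sided p-value (enumerate n! = 120 permutations of y under H0): p = 0.083333.
Step 5: alpha = 0.1. reject H0.

tau_b = 0.8000 (C=9, D=1), p = 0.083333, reject H0.


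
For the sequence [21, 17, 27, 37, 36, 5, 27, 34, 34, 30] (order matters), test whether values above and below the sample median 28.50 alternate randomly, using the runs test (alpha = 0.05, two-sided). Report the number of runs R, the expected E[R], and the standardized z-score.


Step 1: Compute median = 28.50; label A = above, B = below.
Labels in order: BBBAABBAAA  (n_A = 5, n_B = 5)
Step 2: Count runs R = 4.
Step 3: Under H0 (random ordering), E[R] = 2*n_A*n_B/(n_A+n_B) + 1 = 2*5*5/10 + 1 = 6.0000.
        Var[R] = 2*n_A*n_B*(2*n_A*n_B - n_A - n_B) / ((n_A+n_B)^2 * (n_A+n_B-1)) = 2000/900 = 2.2222.
        SD[R] = 1.4907.
Step 4: Continuity-corrected z = (R + 0.5 - E[R]) / SD[R] = (4 + 0.5 - 6.0000) / 1.4907 = -1.0062.
Step 5: Two-sided p-value via normal approximation = 2*(1 - Phi(|z|)) = 0.314305.
Step 6: alpha = 0.05. fail to reject H0.

R = 4, z = -1.0062, p = 0.314305, fail to reject H0.


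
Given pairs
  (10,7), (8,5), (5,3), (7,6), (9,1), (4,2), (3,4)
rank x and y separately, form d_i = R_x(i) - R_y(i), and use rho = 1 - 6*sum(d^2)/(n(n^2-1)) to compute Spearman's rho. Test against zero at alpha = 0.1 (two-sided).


Step 1: Rank x and y separately (midranks; no ties here).
rank(x): 10->7, 8->5, 5->3, 7->4, 9->6, 4->2, 3->1
rank(y): 7->7, 5->5, 3->3, 6->6, 1->1, 2->2, 4->4
Step 2: d_i = R_x(i) - R_y(i); compute d_i^2.
  (7-7)^2=0, (5-5)^2=0, (3-3)^2=0, (4-6)^2=4, (6-1)^2=25, (2-2)^2=0, (1-4)^2=9
sum(d^2) = 38.
Step 3: rho = 1 - 6*38 / (7*(7^2 - 1)) = 1 - 228/336 = 0.321429.
Step 4: Under H0, t = rho * sqrt((n-2)/(1-rho^2)) = 0.7590 ~ t(5).
Step 5: Two-sided p-value from the t-distribution with 5 df = 0.482072.
Step 6: alpha = 0.1. fail to reject H0.

rho = 0.3214, p = 0.482072, fail to reject H0 at alpha = 0.1.


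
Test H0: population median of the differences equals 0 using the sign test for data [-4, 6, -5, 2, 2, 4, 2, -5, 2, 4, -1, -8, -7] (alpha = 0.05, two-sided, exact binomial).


Step 1: Discard zero differences. Original n = 13; n_eff = number of nonzero differences = 13.
Nonzero differences (with sign): -4, +6, -5, +2, +2, +4, +2, -5, +2, +4, -1, -8, -7
Step 2: Count signs: positive = 7, negative = 6.
Step 3: Under H0: P(positive) = 0.5, so the number of positives S ~ Bin(13, 0.5).
Step 4: Two-sided exact p-value = sum of Bin(13,0.5) probabilities at or below the observed probability = 1.000000.
Step 5: alpha = 0.05. fail to reject H0.

n_eff = 13, pos = 7, neg = 6, p = 1.000000, fail to reject H0.


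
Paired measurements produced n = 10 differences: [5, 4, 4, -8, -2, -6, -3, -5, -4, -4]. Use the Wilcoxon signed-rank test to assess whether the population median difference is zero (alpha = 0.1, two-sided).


Step 1: Drop any zero differences (none here) and take |d_i|.
|d| = [5, 4, 4, 8, 2, 6, 3, 5, 4, 4]
Step 2: Midrank |d_i| (ties get averaged ranks).
ranks: |5|->7.5, |4|->4.5, |4|->4.5, |8|->10, |2|->1, |6|->9, |3|->2, |5|->7.5, |4|->4.5, |4|->4.5
Step 3: Attach original signs; sum ranks with positive sign and with negative sign.
W+ = 7.5 + 4.5 + 4.5 = 16.5
W- = 10 + 1 + 9 + 2 + 7.5 + 4.5 + 4.5 = 38.5
(Check: W+ + W- = 55 should equal n(n+1)/2 = 55.)
Step 4: Test statistic W = min(W+, W-) = 16.5.
Step 5: Ties in |d|, so use the tie-corrected normal approximation.
        E[W] = n(n+1)/4 = 10*11/4 = 27.5.
        Tie groups: |d|=4 (t=4), |d|=5 (t=2); sum(t^3 - t) = 66.
        Var[W] = n(n+1)(2n+1)/24 - sum(t^3-t)/48 = 2310/24 - 66/48 = 94.875.
        z = (W - E[W]) / sqrt(Var[W]) = (16.5 - 27.5) / 9.7404 = -1.1293.
        Two-sided p = 2*Phi(z) = 0.258763.
Step 6: alpha = 0.1. fail to reject H0.

W+ = 16.5, W- = 38.5, W = min = 16.5, p = 0.258763, fail to reject H0.


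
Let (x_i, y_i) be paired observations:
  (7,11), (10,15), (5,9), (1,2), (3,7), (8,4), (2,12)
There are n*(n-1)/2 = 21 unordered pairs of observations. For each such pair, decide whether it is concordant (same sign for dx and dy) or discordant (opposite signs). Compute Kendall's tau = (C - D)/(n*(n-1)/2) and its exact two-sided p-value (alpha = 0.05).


Step 1: Enumerate the 21 unordered pairs (i,j) with i<j and classify each by sign(x_j-x_i) * sign(y_j-y_i).
  (1,2):dx=+3,dy=+4->C; (1,3):dx=-2,dy=-2->C; (1,4):dx=-6,dy=-9->C; (1,5):dx=-4,dy=-4->C
  (1,6):dx=+1,dy=-7->D; (1,7):dx=-5,dy=+1->D; (2,3):dx=-5,dy=-6->C; (2,4):dx=-9,dy=-13->C
  (2,5):dx=-7,dy=-8->C; (2,6):dx=-2,dy=-11->C; (2,7):dx=-8,dy=-3->C; (3,4):dx=-4,dy=-7->C
  (3,5):dx=-2,dy=-2->C; (3,6):dx=+3,dy=-5->D; (3,7):dx=-3,dy=+3->D; (4,5):dx=+2,dy=+5->C
  (4,6):dx=+7,dy=+2->C; (4,7):dx=+1,dy=+10->C; (5,6):dx=+5,dy=-3->D; (5,7):dx=-1,dy=+5->D
  (6,7):dx=-6,dy=+8->D
Step 2: C = 14, D = 7, total pairs = 21.
Step 3: tau = (C - D)/(n(n-1)/2) = (14 - 7)/21 = 0.333333.
Step 4: Exact two-sided p-value (enumerate n! = 5040 permutations of y under H0): p = 0.381349.
Step 5: alpha = 0.05. fail to reject H0.

tau_b = 0.3333 (C=14, D=7), p = 0.381349, fail to reject H0.


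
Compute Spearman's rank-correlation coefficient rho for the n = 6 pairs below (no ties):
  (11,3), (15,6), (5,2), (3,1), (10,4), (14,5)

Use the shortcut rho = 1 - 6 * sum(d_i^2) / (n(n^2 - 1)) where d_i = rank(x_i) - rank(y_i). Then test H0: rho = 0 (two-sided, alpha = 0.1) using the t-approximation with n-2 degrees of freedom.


Step 1: Rank x and y separately (midranks; no ties here).
rank(x): 11->4, 15->6, 5->2, 3->1, 10->3, 14->5
rank(y): 3->3, 6->6, 2->2, 1->1, 4->4, 5->5
Step 2: d_i = R_x(i) - R_y(i); compute d_i^2.
  (4-3)^2=1, (6-6)^2=0, (2-2)^2=0, (1-1)^2=0, (3-4)^2=1, (5-5)^2=0
sum(d^2) = 2.
Step 3: rho = 1 - 6*2 / (6*(6^2 - 1)) = 1 - 12/210 = 0.942857.
Step 4: Under H0, t = rho * sqrt((n-2)/(1-rho^2)) = 5.6595 ~ t(4).
Step 5: Two-sided p-value from the t-distribution with 4 df = 0.004805.
Step 6: alpha = 0.1. reject H0.

rho = 0.9429, p = 0.004805, reject H0 at alpha = 0.1.


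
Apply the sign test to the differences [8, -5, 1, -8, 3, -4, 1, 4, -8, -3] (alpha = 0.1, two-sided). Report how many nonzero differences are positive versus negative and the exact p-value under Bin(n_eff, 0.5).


Step 1: Discard zero differences. Original n = 10; n_eff = number of nonzero differences = 10.
Nonzero differences (with sign): +8, -5, +1, -8, +3, -4, +1, +4, -8, -3
Step 2: Count signs: positive = 5, negative = 5.
Step 3: Under H0: P(positive) = 0.5, so the number of positives S ~ Bin(10, 0.5).
Step 4: Two-sided exact p-value = sum of Bin(10,0.5) probabilities at or below the observed probability = 1.000000.
Step 5: alpha = 0.1. fail to reject H0.

n_eff = 10, pos = 5, neg = 5, p = 1.000000, fail to reject H0.


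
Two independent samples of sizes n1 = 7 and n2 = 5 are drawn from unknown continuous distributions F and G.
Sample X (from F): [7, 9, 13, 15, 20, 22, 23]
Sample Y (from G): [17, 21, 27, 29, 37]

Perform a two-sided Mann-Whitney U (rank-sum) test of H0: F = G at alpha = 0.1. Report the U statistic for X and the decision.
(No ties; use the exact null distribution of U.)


Step 1: Combine and sort all 12 observations; assign midranks.
sorted (value, group): (7,X), (9,X), (13,X), (15,X), (17,Y), (20,X), (21,Y), (22,X), (23,X), (27,Y), (29,Y), (37,Y)
ranks: 7->1, 9->2, 13->3, 15->4, 17->5, 20->6, 21->7, 22->8, 23->9, 27->10, 29->11, 37->12
Step 2: Rank sum for X: R1 = 1 + 2 + 3 + 4 + 6 + 8 + 9 = 33.
Step 3: U_X = R1 - n1(n1+1)/2 = 33 - 7*8/2 = 33 - 28 = 5.
       U_Y = n1*n2 - U_X = 35 - 5 = 30.
Step 4: No ties, so the exact null distribution of U (based on enumerating the C(12,7) = 792 equally likely rank assignments) gives the two-sided p-value.
Step 5: p-value = 0.047980; compare to alpha = 0.1. reject H0.

U_X = 5, p = 0.047980, reject H0 at alpha = 0.1.


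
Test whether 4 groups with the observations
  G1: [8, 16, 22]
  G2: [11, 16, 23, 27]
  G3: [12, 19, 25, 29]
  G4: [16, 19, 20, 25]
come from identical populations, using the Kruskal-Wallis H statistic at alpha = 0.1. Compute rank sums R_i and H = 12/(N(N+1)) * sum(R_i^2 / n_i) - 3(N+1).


Step 1: Combine all N = 15 observations and assign midranks.
sorted (value, group, rank): (8,G1,1), (11,G2,2), (12,G3,3), (16,G1,5), (16,G2,5), (16,G4,5), (19,G3,7.5), (19,G4,7.5), (20,G4,9), (22,G1,10), (23,G2,11), (25,G3,12.5), (25,G4,12.5), (27,G2,14), (29,G3,15)
Step 2: Sum ranks within each group.
R_1 = 16 (n_1 = 3)
R_2 = 32 (n_2 = 4)
R_3 = 38 (n_3 = 4)
R_4 = 34 (n_4 = 4)
Step 3: H = 12/(N(N+1)) * sum(R_i^2/n_i) - 3(N+1)
     = 12/(15*16) * (16^2/3 + 32^2/4 + 38^2/4 + 34^2/4) - 3*16
     = 0.050000 * 991.333 - 48
     = 1.566667.
Step 4: Ties present; correction factor C = 1 - 36/(15^3 - 15) = 0.989286. Corrected H = 1.566667 / 0.989286 = 1.583634.
Step 5: Under H0, H ~ chi^2(3); p-value = 0.663106.
Step 6: alpha = 0.1. fail to reject H0.

H = 1.5836, df = 3, p = 0.663106, fail to reject H0.


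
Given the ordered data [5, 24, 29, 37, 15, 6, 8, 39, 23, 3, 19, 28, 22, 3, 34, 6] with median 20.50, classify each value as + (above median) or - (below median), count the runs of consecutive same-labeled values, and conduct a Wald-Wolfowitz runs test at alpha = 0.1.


Step 1: Compute median = 20.50; label A = above, B = below.
Labels in order: BAAABBBAABBAABAB  (n_A = 8, n_B = 8)
Step 2: Count runs R = 9.
Step 3: Under H0 (random ordering), E[R] = 2*n_A*n_B/(n_A+n_B) + 1 = 2*8*8/16 + 1 = 9.0000.
        Var[R] = 2*n_A*n_B*(2*n_A*n_B - n_A - n_B) / ((n_A+n_B)^2 * (n_A+n_B-1)) = 14336/3840 = 3.7333.
        SD[R] = 1.9322.
Step 4: R = E[R], so z = 0 with no continuity correction.
Step 5: Two-sided p-value via normal approximation = 2*(1 - Phi(|z|)) = 1.000000.
Step 6: alpha = 0.1. fail to reject H0.

R = 9, z = 0.0000, p = 1.000000, fail to reject H0.


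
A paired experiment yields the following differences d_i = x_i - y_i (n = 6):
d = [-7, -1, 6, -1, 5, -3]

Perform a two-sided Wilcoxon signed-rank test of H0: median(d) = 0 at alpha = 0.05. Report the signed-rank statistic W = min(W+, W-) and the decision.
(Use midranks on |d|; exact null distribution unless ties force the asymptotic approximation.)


Step 1: Drop any zero differences (none here) and take |d_i|.
|d| = [7, 1, 6, 1, 5, 3]
Step 2: Midrank |d_i| (ties get averaged ranks).
ranks: |7|->6, |1|->1.5, |6|->5, |1|->1.5, |5|->4, |3|->3
Step 3: Attach original signs; sum ranks with positive sign and with negative sign.
W+ = 5 + 4 = 9
W- = 6 + 1.5 + 1.5 + 3 = 12
(Check: W+ + W- = 21 should equal n(n+1)/2 = 21.)
Step 4: Test statistic W = min(W+, W-) = 9.
Step 5: Ties in |d|, so use the tie-corrected normal approximation.
        E[W] = n(n+1)/4 = 6*7/4 = 10.5.
        Tie groups: |d|=1 (t=2); sum(t^3 - t) = 6.
        Var[W] = n(n+1)(2n+1)/24 - sum(t^3-t)/48 = 546/24 - 6/48 = 22.625.
        z = (W - E[W]) / sqrt(Var[W]) = (9 - 10.5) / 4.7566 = -0.3154.
        Two-sided p = 2*Phi(z) = 0.752494.
Step 6: alpha = 0.05. fail to reject H0.

W+ = 9, W- = 12, W = min = 9, p = 0.752494, fail to reject H0.


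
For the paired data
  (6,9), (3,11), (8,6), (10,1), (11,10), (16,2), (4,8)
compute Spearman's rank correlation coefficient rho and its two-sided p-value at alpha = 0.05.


Step 1: Rank x and y separately (midranks; no ties here).
rank(x): 6->3, 3->1, 8->4, 10->5, 11->6, 16->7, 4->2
rank(y): 9->5, 11->7, 6->3, 1->1, 10->6, 2->2, 8->4
Step 2: d_i = R_x(i) - R_y(i); compute d_i^2.
  (3-5)^2=4, (1-7)^2=36, (4-3)^2=1, (5-1)^2=16, (6-6)^2=0, (7-2)^2=25, (2-4)^2=4
sum(d^2) = 86.
Step 3: rho = 1 - 6*86 / (7*(7^2 - 1)) = 1 - 516/336 = -0.535714.
Step 4: Under H0, t = rho * sqrt((n-2)/(1-rho^2)) = -1.4186 ~ t(5).
Step 5: Two-sided p-value from the t-distribution with 5 df = 0.215217.
Step 6: alpha = 0.05. fail to reject H0.

rho = -0.5357, p = 0.215217, fail to reject H0 at alpha = 0.05.


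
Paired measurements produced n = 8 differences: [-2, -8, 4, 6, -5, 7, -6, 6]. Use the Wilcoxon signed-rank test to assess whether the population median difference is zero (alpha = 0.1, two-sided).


Step 1: Drop any zero differences (none here) and take |d_i|.
|d| = [2, 8, 4, 6, 5, 7, 6, 6]
Step 2: Midrank |d_i| (ties get averaged ranks).
ranks: |2|->1, |8|->8, |4|->2, |6|->5, |5|->3, |7|->7, |6|->5, |6|->5
Step 3: Attach original signs; sum ranks with positive sign and with negative sign.
W+ = 2 + 5 + 7 + 5 = 19
W- = 1 + 8 + 3 + 5 = 17
(Check: W+ + W- = 36 should equal n(n+1)/2 = 36.)
Step 4: Test statistic W = min(W+, W-) = 17.
Step 5: Ties in |d|, so use the tie-corrected normal approximation.
        E[W] = n(n+1)/4 = 8*9/4 = 18.
        Tie groups: |d|=6 (t=3); sum(t^3 - t) = 24.
        Var[W] = n(n+1)(2n+1)/24 - sum(t^3-t)/48 = 1224/24 - 24/48 = 50.5.
        z = (W - E[W]) / sqrt(Var[W]) = (17 - 18) / 7.1063 = -0.1407.
        Two-sided p = 2*Phi(z) = 0.888092.
Step 6: alpha = 0.1. fail to reject H0.

W+ = 19, W- = 17, W = min = 17, p = 0.888092, fail to reject H0.


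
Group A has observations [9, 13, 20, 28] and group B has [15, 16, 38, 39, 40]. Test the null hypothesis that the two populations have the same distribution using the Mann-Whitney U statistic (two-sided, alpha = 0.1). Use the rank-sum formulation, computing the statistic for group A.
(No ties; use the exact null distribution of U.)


Step 1: Combine and sort all 9 observations; assign midranks.
sorted (value, group): (9,X), (13,X), (15,Y), (16,Y), (20,X), (28,X), (38,Y), (39,Y), (40,Y)
ranks: 9->1, 13->2, 15->3, 16->4, 20->5, 28->6, 38->7, 39->8, 40->9
Step 2: Rank sum for X: R1 = 1 + 2 + 5 + 6 = 14.
Step 3: U_X = R1 - n1(n1+1)/2 = 14 - 4*5/2 = 14 - 10 = 4.
       U_Y = n1*n2 - U_X = 20 - 4 = 16.
Step 4: No ties, so the exact null distribution of U (based on enumerating the C(9,4) = 126 equally likely rank assignments) gives the two-sided p-value.
Step 5: p-value = 0.190476; compare to alpha = 0.1. fail to reject H0.

U_X = 4, p = 0.190476, fail to reject H0 at alpha = 0.1.


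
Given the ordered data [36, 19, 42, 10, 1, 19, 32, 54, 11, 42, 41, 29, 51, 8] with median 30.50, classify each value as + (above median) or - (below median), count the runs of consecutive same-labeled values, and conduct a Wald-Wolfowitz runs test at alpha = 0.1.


Step 1: Compute median = 30.50; label A = above, B = below.
Labels in order: ABABBBAABAABAB  (n_A = 7, n_B = 7)
Step 2: Count runs R = 10.
Step 3: Under H0 (random ordering), E[R] = 2*n_A*n_B/(n_A+n_B) + 1 = 2*7*7/14 + 1 = 8.0000.
        Var[R] = 2*n_A*n_B*(2*n_A*n_B - n_A - n_B) / ((n_A+n_B)^2 * (n_A+n_B-1)) = 8232/2548 = 3.2308.
        SD[R] = 1.7974.
Step 4: Continuity-corrected z = (R - 0.5 - E[R]) / SD[R] = (10 - 0.5 - 8.0000) / 1.7974 = 0.8345.
Step 5: Two-sided p-value via normal approximation = 2*(1 - Phi(|z|)) = 0.403986.
Step 6: alpha = 0.1. fail to reject H0.

R = 10, z = 0.8345, p = 0.403986, fail to reject H0.


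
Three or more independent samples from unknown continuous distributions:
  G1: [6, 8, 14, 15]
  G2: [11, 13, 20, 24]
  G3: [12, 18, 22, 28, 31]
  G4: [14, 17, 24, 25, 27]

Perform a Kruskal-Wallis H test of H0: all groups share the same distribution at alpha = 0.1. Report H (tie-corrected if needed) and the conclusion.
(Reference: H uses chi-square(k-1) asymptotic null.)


Step 1: Combine all N = 18 observations and assign midranks.
sorted (value, group, rank): (6,G1,1), (8,G1,2), (11,G2,3), (12,G3,4), (13,G2,5), (14,G1,6.5), (14,G4,6.5), (15,G1,8), (17,G4,9), (18,G3,10), (20,G2,11), (22,G3,12), (24,G2,13.5), (24,G4,13.5), (25,G4,15), (27,G4,16), (28,G3,17), (31,G3,18)
Step 2: Sum ranks within each group.
R_1 = 17.5 (n_1 = 4)
R_2 = 32.5 (n_2 = 4)
R_3 = 61 (n_3 = 5)
R_4 = 60 (n_4 = 5)
Step 3: H = 12/(N(N+1)) * sum(R_i^2/n_i) - 3(N+1)
     = 12/(18*19) * (17.5^2/4 + 32.5^2/4 + 61^2/5 + 60^2/5) - 3*19
     = 0.035088 * 1804.83 - 57
     = 6.327193.
Step 4: Ties present; correction factor C = 1 - 12/(18^3 - 18) = 0.997936. Corrected H = 6.327193 / 0.997936 = 6.340279.
Step 5: Under H0, H ~ chi^2(3); p-value = 0.096179.
Step 6: alpha = 0.1. reject H0.

H = 6.3403, df = 3, p = 0.096179, reject H0.


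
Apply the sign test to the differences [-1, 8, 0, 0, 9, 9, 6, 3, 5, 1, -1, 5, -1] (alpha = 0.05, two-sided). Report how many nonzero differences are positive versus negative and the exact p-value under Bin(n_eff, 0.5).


Step 1: Discard zero differences. Original n = 13; n_eff = number of nonzero differences = 11.
Nonzero differences (with sign): -1, +8, +9, +9, +6, +3, +5, +1, -1, +5, -1
Step 2: Count signs: positive = 8, negative = 3.
Step 3: Under H0: P(positive) = 0.5, so the number of positives S ~ Bin(11, 0.5).
Step 4: Two-sided exact p-value = sum of Bin(11,0.5) probabilities at or below the observed probability = 0.226562.
Step 5: alpha = 0.05. fail to reject H0.

n_eff = 11, pos = 8, neg = 3, p = 0.226562, fail to reject H0.


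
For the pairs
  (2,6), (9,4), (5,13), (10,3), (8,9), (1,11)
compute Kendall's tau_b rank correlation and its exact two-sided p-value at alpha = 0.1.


Step 1: Enumerate the 15 unordered pairs (i,j) with i<j and classify each by sign(x_j-x_i) * sign(y_j-y_i).
  (1,2):dx=+7,dy=-2->D; (1,3):dx=+3,dy=+7->C; (1,4):dx=+8,dy=-3->D; (1,5):dx=+6,dy=+3->C
  (1,6):dx=-1,dy=+5->D; (2,3):dx=-4,dy=+9->D; (2,4):dx=+1,dy=-1->D; (2,5):dx=-1,dy=+5->D
  (2,6):dx=-8,dy=+7->D; (3,4):dx=+5,dy=-10->D; (3,5):dx=+3,dy=-4->D; (3,6):dx=-4,dy=-2->C
  (4,5):dx=-2,dy=+6->D; (4,6):dx=-9,dy=+8->D; (5,6):dx=-7,dy=+2->D
Step 2: C = 3, D = 12, total pairs = 15.
Step 3: tau = (C - D)/(n(n-1)/2) = (3 - 12)/15 = -0.600000.
Step 4: Exact two-sided p-value (enumerate n! = 720 permutations of y under H0): p = 0.136111.
Step 5: alpha = 0.1. fail to reject H0.

tau_b = -0.6000 (C=3, D=12), p = 0.136111, fail to reject H0.
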